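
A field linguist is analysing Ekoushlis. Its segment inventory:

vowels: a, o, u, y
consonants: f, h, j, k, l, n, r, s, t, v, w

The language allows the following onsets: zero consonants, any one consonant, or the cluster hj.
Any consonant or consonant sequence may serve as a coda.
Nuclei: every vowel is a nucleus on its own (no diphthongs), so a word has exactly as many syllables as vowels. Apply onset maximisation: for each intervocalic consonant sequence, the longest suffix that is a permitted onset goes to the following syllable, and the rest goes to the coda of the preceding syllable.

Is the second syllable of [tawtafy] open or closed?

The vowels are a, a, y — 3 nuclei, so 3 syllables.
σ1/σ2 boundary: cluster /wt/ — the longest permitted-onset suffix is /t/; onset = /t/, preceding coda = /w/.
σ2/σ3 boundary: just /f/ — single C goes to the following onset.
Result: taw.ta.fy.
Syllable 2 is /ta/; it ends in its nucleus with no coda, so it is open.

open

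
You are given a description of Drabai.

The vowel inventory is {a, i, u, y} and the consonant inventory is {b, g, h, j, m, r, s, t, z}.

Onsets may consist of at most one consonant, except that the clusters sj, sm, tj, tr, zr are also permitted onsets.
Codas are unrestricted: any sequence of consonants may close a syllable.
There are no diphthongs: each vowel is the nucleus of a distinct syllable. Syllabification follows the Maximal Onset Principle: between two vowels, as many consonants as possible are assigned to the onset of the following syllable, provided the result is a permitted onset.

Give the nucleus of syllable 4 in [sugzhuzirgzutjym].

u

Nuclei (vowels): u, u, i, u, y → 5 syllables.
The fourth nucleus (vowel 4 from the left) is /u/.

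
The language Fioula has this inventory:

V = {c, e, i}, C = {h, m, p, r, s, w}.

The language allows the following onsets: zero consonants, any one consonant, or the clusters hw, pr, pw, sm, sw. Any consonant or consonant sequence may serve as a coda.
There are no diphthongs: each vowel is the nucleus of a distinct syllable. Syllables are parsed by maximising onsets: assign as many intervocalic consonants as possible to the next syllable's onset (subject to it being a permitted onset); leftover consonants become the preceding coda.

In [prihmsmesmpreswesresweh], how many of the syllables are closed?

4

Nuclei (vowels): i, e, e, e, e, e → 6 syllables.
Between /i/ (V1) and /e/ (V2): /hmsm/; trying suffixes from longest down, /sm/ is the first permitted one, so coda /hm/ | onset /sm/.
Between /e/ (V2) and /e/ (V3): /smpr/; trying suffixes from longest down, /pr/ is the first permitted one, so coda /sm/ | onset /pr/.
Between /e/ (V3) and /e/ (V4): cluster /sw/ — /sw/ is itself a permitted onset, so the whole cluster goes right; preceding coda = ∅.
Between /e/ (V4) and /e/ (V5): cluster /sr/ — the longest permitted-onset suffix is /r/; onset = /r/, preceding coda = /s/.
Between /e/ (V5) and /e/ (V6): /sw/ is a licit onset in full, so it all attaches to the next syllable.
So the parse is prihm.smesm.pre.swes.re.sweh.
Classifying each syllable: /prihm/ (closed), /smesm/ (closed), /pre/ (open), /swes/ (closed), /re/ (open), /sweh/ (closed).
Closed syllables: 4.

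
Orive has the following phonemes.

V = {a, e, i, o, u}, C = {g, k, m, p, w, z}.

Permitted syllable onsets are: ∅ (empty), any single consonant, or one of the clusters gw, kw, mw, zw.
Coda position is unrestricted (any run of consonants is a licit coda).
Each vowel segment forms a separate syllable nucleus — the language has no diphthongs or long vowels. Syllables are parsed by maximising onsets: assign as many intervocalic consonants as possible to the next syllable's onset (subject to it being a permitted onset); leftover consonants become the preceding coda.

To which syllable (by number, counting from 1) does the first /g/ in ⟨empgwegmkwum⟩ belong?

The vowels are e, e, u — 3 nuclei, so 3 syllables.
Between /e/ (V1) and /e/ (V2): /mpgw/ splits as /mp/ + /gw/ (/gw/ is the longest suffix that is a licit onset).
Between /e/ (V2) and /u/ (V3): /gmkw/ splits as /gm/ + /kw/ (/kw/ is the longest suffix that is a licit onset).
Result: emp.gwegm.kwum.
The first /g/ is in the onset of syllable 2 (/gwegm/).

2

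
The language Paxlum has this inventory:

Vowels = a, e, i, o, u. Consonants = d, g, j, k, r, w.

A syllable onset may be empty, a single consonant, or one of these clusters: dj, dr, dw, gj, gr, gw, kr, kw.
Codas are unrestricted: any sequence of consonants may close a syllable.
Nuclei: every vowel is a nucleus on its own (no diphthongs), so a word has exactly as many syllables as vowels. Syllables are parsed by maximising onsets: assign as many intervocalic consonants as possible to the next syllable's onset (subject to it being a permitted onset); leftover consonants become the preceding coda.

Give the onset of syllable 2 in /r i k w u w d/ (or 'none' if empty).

kw

The vowels are i, u — 2 nuclei, so 2 syllables.
σ1/σ2 boundary: cluster /kw/ — /kw/ is itself a permitted onset, so the whole cluster goes right; preceding coda = ∅.
Putting it together: ri.kwuwd.
Syllable 2 is /kwuwd/: onset /kw/, nucleus /u/, coda /wd/.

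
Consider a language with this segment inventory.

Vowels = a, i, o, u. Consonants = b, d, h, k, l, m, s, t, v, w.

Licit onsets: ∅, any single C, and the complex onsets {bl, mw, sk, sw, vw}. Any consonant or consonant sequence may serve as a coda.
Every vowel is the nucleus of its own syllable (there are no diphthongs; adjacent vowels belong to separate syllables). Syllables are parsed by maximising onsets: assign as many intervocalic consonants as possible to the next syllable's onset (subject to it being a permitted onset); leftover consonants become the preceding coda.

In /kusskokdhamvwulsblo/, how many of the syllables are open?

Nuclei (vowels): u, o, a, u, o → 5 syllables.
σ1/σ2 boundary: /ssk/ splits as /s/ + /sk/ (/sk/ is the longest suffix that is a licit onset).
σ2/σ3 boundary: cluster /kdh/ — the longest permitted-onset suffix is /h/; onset = /h/, preceding coda = /kd/.
σ3/σ4 boundary: cluster /mvw/ — the longest permitted-onset suffix is /vw/; onset = /vw/, preceding coda = /m/.
σ4/σ5 boundary: /lsbl/ — longest licit onset from the right is /bl/, leaving /ls/ as coda.
Result: kus.skokd.ham.vwuls.blo.
Classifying each syllable: /kus/ (closed), /skokd/ (closed), /ham/ (closed), /vwuls/ (closed), /blo/ (open).
Open syllables: 1.

1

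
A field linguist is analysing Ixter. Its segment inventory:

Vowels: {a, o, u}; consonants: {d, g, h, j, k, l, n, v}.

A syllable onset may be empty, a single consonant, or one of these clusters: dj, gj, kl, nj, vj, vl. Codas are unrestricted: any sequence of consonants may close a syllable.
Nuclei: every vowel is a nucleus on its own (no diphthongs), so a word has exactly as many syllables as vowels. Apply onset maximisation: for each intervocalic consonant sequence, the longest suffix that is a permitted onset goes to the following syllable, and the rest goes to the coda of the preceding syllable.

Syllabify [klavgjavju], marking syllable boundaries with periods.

klav.gja.vju

Nuclei (vowels): a, a, u → 3 syllables.
Between /a/ (V1) and /a/ (V2): /vgj/ splits as /v/ + /gj/ (/gj/ is the longest suffix that is a licit onset).
Between /a/ (V2) and /u/ (V3): /vj/ — entire cluster is a permitted onset → onset /vj/, coda ∅.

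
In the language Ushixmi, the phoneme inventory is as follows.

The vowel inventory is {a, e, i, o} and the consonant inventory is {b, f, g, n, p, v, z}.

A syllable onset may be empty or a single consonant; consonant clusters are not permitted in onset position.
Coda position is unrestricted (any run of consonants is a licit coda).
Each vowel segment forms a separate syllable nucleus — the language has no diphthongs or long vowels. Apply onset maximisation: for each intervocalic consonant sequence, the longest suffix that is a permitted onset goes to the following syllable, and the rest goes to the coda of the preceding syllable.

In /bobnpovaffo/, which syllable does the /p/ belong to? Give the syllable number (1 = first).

Nuclei (vowels): o, o, a, o → 4 syllables.
Between /o/ (V1) and /o/ (V2): /bnp/ splits as /bn/ + /p/ (/p/ is the longest suffix that is a licit onset).
Between /o/ (V2) and /a/ (V3): just /v/ — single C goes to the following onset.
Between /a/ (V3) and /o/ (V4): cluster /ff/ — the longest permitted-onset suffix is /f/; onset = /f/, preceding coda = /f/.
Syllabification: bobn.po.vaf.fo.
The /p/ is in the onset of syllable 2 (/po/).

2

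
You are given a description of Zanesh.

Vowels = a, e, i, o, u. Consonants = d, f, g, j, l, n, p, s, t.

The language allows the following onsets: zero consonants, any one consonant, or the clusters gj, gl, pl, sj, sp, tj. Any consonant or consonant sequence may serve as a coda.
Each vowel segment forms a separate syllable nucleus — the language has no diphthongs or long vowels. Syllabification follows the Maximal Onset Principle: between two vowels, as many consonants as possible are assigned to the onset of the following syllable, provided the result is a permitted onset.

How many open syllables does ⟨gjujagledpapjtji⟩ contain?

3

The vowels are u, a, e, a, i — 5 nuclei, so 5 syllables.
/u…a/ gap (V1→V2): /j/ is a single consonant, so it becomes the next onset.
/a…e/ gap (V2→V3): /gl/ — entire cluster is a permitted onset → onset /gl/, coda ∅.
/e…a/ gap (V3→V4): cluster /dp/ — the longest permitted-onset suffix is /p/; onset = /p/, preceding coda = /d/.
/a…i/ gap (V4→V5): /pjtj/ splits as /pj/ + /tj/ (/tj/ is the longest suffix that is a licit onset).
Putting it together: gju.ja.gled.papj.tji.
Classifying each syllable: /gju/ (open), /ja/ (open), /gled/ (closed), /papj/ (closed), /tji/ (open).
Open syllables: 3.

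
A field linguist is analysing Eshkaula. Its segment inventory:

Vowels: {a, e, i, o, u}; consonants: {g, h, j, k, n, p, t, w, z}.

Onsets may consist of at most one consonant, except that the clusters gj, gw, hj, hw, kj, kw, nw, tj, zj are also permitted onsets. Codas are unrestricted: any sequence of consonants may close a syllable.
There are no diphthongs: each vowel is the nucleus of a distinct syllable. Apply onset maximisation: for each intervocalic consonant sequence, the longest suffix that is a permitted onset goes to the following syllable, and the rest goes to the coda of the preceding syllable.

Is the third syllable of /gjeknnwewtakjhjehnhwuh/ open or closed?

closed

Nuclei (vowels): e, e, a, e, u → 5 syllables.
V1 /e/ – V2 /e/: /knnw/; trying suffixes from longest down, /nw/ is the first permitted one, so coda /kn/ | onset /nw/.
V2 /e/ – V3 /a/: /wt/; trying suffixes from longest down, /t/ is the first permitted one, so coda /w/ | onset /t/.
V3 /a/ – V4 /e/: cluster /kjhj/ — the longest permitted-onset suffix is /hj/; onset = /hj/, preceding coda = /kj/.
V4 /e/ – V5 /u/: /hnhw/ splits as /hn/ + /hw/ (/hw/ is the longest suffix that is a licit onset).
Putting it together: gjekn.nwew.takj.hjehn.hwuh.
Syllable 3 is /takj/ with coda /kj/, so it is closed.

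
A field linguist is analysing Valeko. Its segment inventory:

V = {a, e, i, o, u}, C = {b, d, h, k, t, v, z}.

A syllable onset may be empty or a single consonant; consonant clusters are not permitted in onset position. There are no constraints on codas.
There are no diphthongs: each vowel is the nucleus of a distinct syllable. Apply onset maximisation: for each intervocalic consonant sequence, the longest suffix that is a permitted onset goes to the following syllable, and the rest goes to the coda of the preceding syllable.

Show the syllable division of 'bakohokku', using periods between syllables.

Nuclei (vowels): a, o, o, u → 4 syllables.
σ1/σ2 boundary: /k/ → onset of the next syllable (single consonants are always licit onsets).
σ2/σ3 boundary: /h/ → onset of the next syllable (single consonants are always licit onsets).
σ3/σ4 boundary: /kk/; trying suffixes from longest down, /k/ is the first permitted one, so coda /k/ | onset /k/.

ba.ko.hok.ku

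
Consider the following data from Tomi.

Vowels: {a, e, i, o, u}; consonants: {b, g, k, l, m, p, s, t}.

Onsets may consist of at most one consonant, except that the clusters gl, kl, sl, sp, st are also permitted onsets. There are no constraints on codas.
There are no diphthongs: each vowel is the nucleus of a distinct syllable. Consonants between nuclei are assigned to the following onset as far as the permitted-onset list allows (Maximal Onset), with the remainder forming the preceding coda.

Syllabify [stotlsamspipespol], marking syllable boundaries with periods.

stotl.sam.spi.pe.spol

Nuclei (vowels): o, a, i, e, o → 5 syllables.
σ1/σ2 boundary: /tls/; trying suffixes from longest down, /s/ is the first permitted one, so coda /tl/ | onset /s/.
σ2/σ3 boundary: /msp/; trying suffixes from longest down, /sp/ is the first permitted one, so coda /m/ | onset /sp/.
σ3/σ4 boundary: /p/ → onset of the next syllable (single consonants are always licit onsets).
σ4/σ5 boundary: cluster /sp/ — /sp/ is itself a permitted onset, so the whole cluster goes right; preceding coda = ∅.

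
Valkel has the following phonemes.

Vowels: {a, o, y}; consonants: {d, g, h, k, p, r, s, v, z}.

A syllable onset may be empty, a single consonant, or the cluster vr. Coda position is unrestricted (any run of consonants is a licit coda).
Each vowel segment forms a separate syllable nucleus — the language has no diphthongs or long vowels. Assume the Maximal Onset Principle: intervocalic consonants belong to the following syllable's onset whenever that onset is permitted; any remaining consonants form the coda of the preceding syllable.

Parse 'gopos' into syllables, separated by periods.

Vowels present: o, o; each is a nucleus, giving 2 syllables.
σ1/σ2 boundary: /p/ is a single consonant, so it becomes the next onset.

go.pos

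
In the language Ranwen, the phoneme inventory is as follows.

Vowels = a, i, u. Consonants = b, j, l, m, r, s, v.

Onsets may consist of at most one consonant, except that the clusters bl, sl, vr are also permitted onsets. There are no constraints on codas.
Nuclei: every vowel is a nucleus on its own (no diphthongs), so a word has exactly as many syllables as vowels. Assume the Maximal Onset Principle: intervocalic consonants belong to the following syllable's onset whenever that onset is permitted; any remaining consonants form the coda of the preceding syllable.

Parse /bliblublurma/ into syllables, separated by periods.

The vowels are i, u, u, a — 4 nuclei, so 4 syllables.
σ1/σ2 boundary: /bl/ — entire cluster is a permitted onset → onset /bl/, coda ∅.
σ2/σ3 boundary: /bl/ — entire cluster is a permitted onset → onset /bl/, coda ∅.
σ3/σ4 boundary: /rm/ — longest licit onset from the right is /m/, leaving /r/ as coda.

bli.blu.blur.ma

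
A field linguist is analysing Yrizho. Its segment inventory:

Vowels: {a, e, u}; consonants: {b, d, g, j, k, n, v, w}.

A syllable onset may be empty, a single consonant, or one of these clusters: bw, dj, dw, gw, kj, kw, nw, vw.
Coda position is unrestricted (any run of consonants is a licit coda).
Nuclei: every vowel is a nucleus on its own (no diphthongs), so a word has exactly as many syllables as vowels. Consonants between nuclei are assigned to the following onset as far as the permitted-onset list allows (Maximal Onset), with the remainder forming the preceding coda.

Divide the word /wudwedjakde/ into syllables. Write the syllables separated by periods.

Vowels present: u, e, a, e; each is a nucleus, giving 4 syllables.
σ1/σ2 boundary: cluster /dw/ — /dw/ is itself a permitted onset, so the whole cluster goes right; preceding coda = ∅.
σ2/σ3 boundary: cluster /dj/ — /dj/ is itself a permitted onset, so the whole cluster goes right; preceding coda = ∅.
σ3/σ4 boundary: /kd/ splits as /k/ + /d/ (/d/ is the longest suffix that is a licit onset).

wu.dwe.djak.de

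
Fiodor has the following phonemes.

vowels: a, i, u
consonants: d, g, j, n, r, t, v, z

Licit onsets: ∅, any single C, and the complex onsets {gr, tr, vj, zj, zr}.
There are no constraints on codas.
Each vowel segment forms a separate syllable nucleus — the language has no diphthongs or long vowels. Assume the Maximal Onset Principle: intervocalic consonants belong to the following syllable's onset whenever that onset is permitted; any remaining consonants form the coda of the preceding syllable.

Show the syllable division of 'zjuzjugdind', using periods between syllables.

zju.zjug.dind

The vowels are u, u, i — 3 nuclei, so 3 syllables.
σ1/σ2 boundary: /zj/ is a licit onset in full, so it all attaches to the next syllable.
σ2/σ3 boundary: /gd/; trying suffixes from longest down, /d/ is the first permitted one, so coda /g/ | onset /d/.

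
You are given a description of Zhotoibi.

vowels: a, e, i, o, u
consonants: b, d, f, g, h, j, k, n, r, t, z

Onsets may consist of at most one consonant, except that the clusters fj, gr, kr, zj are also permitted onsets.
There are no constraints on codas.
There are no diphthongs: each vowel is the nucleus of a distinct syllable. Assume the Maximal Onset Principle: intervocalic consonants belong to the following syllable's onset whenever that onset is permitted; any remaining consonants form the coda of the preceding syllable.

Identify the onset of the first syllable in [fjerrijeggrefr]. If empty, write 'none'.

Nuclei (vowels): e, i, e, e → 4 syllables.
/e…i/ gap (V1→V2): /rr/ — longest licit onset from the right is /r/, leaving /r/ as coda.
/i…e/ gap (V2→V3): just /j/ — single C goes to the following onset.
/e…e/ gap (V3→V4): /ggr/ splits as /g/ + /gr/ (/gr/ is the longest suffix that is a licit onset).
Result: fjer.ri.jeg.grefr.
Syllable 1 is /fjer/: onset /fj/, nucleus /e/, coda /r/.

fj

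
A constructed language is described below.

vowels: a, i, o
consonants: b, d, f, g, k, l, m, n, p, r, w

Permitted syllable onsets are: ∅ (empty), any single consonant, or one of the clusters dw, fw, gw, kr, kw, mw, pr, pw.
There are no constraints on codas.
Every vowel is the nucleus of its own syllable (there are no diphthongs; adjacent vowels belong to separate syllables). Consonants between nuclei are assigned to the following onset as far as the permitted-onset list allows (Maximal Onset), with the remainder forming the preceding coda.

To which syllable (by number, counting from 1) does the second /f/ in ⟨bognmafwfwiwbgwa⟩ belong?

3

Nuclei (vowels): o, a, i, a → 4 syllables.
σ1/σ2 boundary: cluster /gnm/ — the longest permitted-onset suffix is /m/; onset = /m/, preceding coda = /gn/.
σ2/σ3 boundary: cluster /fwfw/ — the longest permitted-onset suffix is /fw/; onset = /fw/, preceding coda = /fw/.
σ3/σ4 boundary: /wbgw/; trying suffixes from longest down, /gw/ is the first permitted one, so coda /wb/ | onset /gw/.
Putting it together: bogn.mafw.fwiwb.gwa.
The second /f/ is in the onset of syllable 3 (/fwiwb/).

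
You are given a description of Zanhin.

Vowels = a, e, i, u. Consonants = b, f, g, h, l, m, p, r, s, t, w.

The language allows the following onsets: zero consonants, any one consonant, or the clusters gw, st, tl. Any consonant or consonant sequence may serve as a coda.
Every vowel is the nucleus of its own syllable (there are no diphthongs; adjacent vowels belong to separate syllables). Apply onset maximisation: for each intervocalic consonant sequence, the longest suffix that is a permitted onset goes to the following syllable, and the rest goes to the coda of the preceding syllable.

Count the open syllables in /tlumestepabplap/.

Vowels present: u, e, e, a, a; each is a nucleus, giving 5 syllables.
Between /u/ (V1) and /e/ (V2): /m/ → onset of the next syllable (single consonants are always licit onsets).
Between /e/ (V2) and /e/ (V3): cluster /st/ — /st/ is itself a permitted onset, so the whole cluster goes right; preceding coda = ∅.
Between /e/ (V3) and /a/ (V4): /p/ is a single consonant, so it becomes the next onset.
Between /a/ (V4) and /a/ (V5): cluster /bpl/ — the longest permitted-onset suffix is /l/; onset = /l/, preceding coda = /bp/.
Putting it together: tlu.me.ste.pabp.lap.
Classifying each syllable: /tlu/ (open), /me/ (open), /ste/ (open), /pabp/ (closed), /lap/ (closed).
Open syllables: 3.

3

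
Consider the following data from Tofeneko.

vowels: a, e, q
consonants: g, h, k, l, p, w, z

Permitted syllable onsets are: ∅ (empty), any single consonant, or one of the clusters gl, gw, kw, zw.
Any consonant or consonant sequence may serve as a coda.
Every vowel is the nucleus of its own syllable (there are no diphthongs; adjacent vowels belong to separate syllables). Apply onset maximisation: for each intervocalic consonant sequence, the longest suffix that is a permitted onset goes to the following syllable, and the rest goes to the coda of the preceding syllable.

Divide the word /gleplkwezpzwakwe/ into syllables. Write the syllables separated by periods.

Nuclei (vowels): e, e, a, e → 4 syllables.
σ1/σ2 boundary: cluster /plkw/ — the longest permitted-onset suffix is /kw/; onset = /kw/, preceding coda = /pl/.
σ2/σ3 boundary: /zpzw/ splits as /zp/ + /zw/ (/zw/ is the longest suffix that is a licit onset).
σ3/σ4 boundary: cluster /kw/ — /kw/ is itself a permitted onset, so the whole cluster goes right; preceding coda = ∅.

glepl.kwezp.zwa.kwe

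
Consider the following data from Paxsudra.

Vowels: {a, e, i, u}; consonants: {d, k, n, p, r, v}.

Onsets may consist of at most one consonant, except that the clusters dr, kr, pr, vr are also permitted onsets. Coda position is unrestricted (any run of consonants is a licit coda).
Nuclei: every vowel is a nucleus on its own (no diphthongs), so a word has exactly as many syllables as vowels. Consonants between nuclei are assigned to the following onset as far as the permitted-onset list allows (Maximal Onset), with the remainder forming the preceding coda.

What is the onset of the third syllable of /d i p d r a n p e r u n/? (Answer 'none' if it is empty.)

p

Vowels present: i, a, e, u; each is a nucleus, giving 4 syllables.
/i…a/ gap (V1→V2): cluster /pdr/ — the longest permitted-onset suffix is /dr/; onset = /dr/, preceding coda = /p/.
/a…e/ gap (V2→V3): cluster /np/ — the longest permitted-onset suffix is /p/; onset = /p/, preceding coda = /n/.
/e…u/ gap (V3→V4): /r/ is a single consonant, so it becomes the next onset.
Result: dip.dran.pe.run.
Syllable 3 is /pe/: onset /p/, nucleus /e/, coda ∅.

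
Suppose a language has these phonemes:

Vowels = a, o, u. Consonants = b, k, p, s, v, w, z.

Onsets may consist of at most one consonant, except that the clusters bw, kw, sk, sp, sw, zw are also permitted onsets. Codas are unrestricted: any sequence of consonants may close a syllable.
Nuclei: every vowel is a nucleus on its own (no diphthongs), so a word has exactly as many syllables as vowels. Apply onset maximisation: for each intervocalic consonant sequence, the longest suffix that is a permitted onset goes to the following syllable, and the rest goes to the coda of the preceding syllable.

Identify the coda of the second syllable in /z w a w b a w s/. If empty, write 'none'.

ws

Vowels present: a, a; each is a nucleus, giving 2 syllables.
σ1/σ2 boundary: /wb/; trying suffixes from longest down, /b/ is the first permitted one, so coda /w/ | onset /b/.
So the parse is zwaw.baws.
Syllable 2 is /baws/: onset /b/, nucleus /a/, coda /ws/.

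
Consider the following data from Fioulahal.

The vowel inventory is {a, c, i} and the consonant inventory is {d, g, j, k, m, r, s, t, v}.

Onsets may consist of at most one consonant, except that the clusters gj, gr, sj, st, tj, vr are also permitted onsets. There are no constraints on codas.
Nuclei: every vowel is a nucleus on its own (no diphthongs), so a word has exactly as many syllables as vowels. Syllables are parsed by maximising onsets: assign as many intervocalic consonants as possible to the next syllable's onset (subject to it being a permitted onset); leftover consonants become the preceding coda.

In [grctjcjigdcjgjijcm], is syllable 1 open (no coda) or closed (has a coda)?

open

The vowels are c, c, i, c, i, c — 6 nuclei, so 6 syllables.
σ1/σ2 boundary: /tj/ — entire cluster is a permitted onset → onset /tj/, coda ∅.
σ2/σ3 boundary: just /j/ — single C goes to the following onset.
σ3/σ4 boundary: /gd/ — longest licit onset from the right is /d/, leaving /g/ as coda.
σ4/σ5 boundary: /jgj/ splits as /j/ + /gj/ (/gj/ is the longest suffix that is a licit onset).
σ5/σ6 boundary: just /j/ — single C goes to the following onset.
Result: grc.tjc.jig.dcj.gji.jcm.
Syllable 1 is /grc/; it ends in its nucleus with no coda, so it is open.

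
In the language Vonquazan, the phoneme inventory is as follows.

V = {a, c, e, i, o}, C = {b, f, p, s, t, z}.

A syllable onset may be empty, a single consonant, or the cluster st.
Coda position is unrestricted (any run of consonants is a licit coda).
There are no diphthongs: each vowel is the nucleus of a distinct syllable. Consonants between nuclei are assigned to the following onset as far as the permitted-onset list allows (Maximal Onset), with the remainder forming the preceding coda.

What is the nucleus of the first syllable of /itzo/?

i

Nuclei (vowels): i, o → 2 syllables.
The first nucleus (vowel 1 from the left) is /i/.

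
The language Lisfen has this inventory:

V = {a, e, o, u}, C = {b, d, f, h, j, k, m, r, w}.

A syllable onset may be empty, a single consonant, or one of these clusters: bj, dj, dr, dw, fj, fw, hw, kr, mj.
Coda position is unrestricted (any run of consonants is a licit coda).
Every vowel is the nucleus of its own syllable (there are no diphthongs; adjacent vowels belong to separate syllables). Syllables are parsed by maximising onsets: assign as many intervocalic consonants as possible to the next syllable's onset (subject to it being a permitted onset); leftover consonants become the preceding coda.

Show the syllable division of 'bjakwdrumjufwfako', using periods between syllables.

bjakw.dru.mjufw.fa.ko

The vowels are a, u, u, a, o — 5 nuclei, so 5 syllables.
V1 /a/ – V2 /u/: /kwdr/; trying suffixes from longest down, /dr/ is the first permitted one, so coda /kw/ | onset /dr/.
V2 /u/ – V3 /u/: cluster /mj/ — /mj/ is itself a permitted onset, so the whole cluster goes right; preceding coda = ∅.
V3 /u/ – V4 /a/: /fwf/ — longest licit onset from the right is /f/, leaving /fw/ as coda.
V4 /a/ – V5 /o/: /k/ is a single consonant, so it becomes the next onset.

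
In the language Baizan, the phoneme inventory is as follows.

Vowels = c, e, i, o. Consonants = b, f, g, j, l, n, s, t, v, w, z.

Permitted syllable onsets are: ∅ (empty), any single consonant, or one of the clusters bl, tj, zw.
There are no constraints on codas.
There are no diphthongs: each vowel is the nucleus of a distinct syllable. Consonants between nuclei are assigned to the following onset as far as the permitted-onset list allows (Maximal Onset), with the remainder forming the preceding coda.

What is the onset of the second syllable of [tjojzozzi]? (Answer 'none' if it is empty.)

Vowels present: o, o, i; each is a nucleus, giving 3 syllables.
σ1/σ2 boundary: cluster /jz/ — the longest permitted-onset suffix is /z/; onset = /z/, preceding coda = /j/.
σ2/σ3 boundary: /zz/; trying suffixes from longest down, /z/ is the first permitted one, so coda /z/ | onset /z/.
Syllabification: tjoj.zoz.zi.
Syllable 2 is /zoz/: onset /z/, nucleus /o/, coda /z/.

z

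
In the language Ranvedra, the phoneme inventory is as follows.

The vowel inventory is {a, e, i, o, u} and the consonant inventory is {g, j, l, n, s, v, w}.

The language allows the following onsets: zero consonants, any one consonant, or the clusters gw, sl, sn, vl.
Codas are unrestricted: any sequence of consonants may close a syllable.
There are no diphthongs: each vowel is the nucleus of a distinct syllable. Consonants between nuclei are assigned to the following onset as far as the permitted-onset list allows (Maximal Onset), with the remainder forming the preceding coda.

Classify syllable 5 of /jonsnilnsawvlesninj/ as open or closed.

Vowels present: o, i, a, e, i; each is a nucleus, giving 5 syllables.
/o…i/ gap (V1→V2): /nsn/ — longest licit onset from the right is /sn/, leaving /n/ as coda.
/i…a/ gap (V2→V3): /lns/ — longest licit onset from the right is /s/, leaving /ln/ as coda.
/a…e/ gap (V3→V4): cluster /wvl/ — the longest permitted-onset suffix is /vl/; onset = /vl/, preceding coda = /w/.
/e…i/ gap (V4→V5): cluster /sn/ — /sn/ is itself a permitted onset, so the whole cluster goes right; preceding coda = ∅.
Putting it together: jon.sniln.saw.vle.sninj.
Syllable 5 is /sninj/ with coda /nj/, so it is closed.

closed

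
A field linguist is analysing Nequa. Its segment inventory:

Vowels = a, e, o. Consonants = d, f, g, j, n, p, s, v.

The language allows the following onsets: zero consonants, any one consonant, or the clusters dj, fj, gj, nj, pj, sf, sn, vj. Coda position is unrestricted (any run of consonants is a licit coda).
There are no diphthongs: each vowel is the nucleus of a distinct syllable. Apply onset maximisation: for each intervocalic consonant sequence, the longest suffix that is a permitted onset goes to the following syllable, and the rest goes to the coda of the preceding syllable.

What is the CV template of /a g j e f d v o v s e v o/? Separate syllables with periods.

Nuclei (vowels): a, e, o, e, o → 5 syllables.
V1 /a/ – V2 /e/: cluster /gj/ — /gj/ is itself a permitted onset, so the whole cluster goes right; preceding coda = ∅.
V2 /e/ – V3 /o/: cluster /fdv/ — the longest permitted-onset suffix is /v/; onset = /v/, preceding coda = /fd/.
V3 /o/ – V4 /e/: cluster /vs/ — the longest permitted-onset suffix is /s/; onset = /s/, preceding coda = /v/.
V4 /e/ – V5 /o/: just /v/ — single C goes to the following onset.
Result: a.gjefd.vov.se.vo.
Mapping each syllable to C/V: /a/ → V, /gjefd/ → CCVCC, /vov/ → CVC, /se/ → CV, /vo/ → CV.

V.CCVCC.CVC.CV.CV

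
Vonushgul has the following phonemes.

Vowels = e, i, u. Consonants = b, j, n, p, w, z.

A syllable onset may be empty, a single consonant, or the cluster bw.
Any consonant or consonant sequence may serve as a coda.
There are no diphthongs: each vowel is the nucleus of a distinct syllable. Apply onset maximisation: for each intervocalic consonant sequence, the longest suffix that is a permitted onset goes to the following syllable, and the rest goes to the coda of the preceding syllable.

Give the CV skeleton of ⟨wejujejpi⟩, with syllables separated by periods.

The vowels are e, u, e, i — 4 nuclei, so 4 syllables.
/e…u/ gap (V1→V2): /j/ is a single consonant, so it becomes the next onset.
/u…e/ gap (V2→V3): /j/ → onset of the next syllable (single consonants are always licit onsets).
/e…i/ gap (V3→V4): /jp/ — longest licit onset from the right is /p/, leaving /j/ as coda.
Syllabification: we.ju.jej.pi.
Mapping each syllable to C/V: /we/ → CV, /ju/ → CV, /jej/ → CVC, /pi/ → CV.

CV.CV.CVC.CV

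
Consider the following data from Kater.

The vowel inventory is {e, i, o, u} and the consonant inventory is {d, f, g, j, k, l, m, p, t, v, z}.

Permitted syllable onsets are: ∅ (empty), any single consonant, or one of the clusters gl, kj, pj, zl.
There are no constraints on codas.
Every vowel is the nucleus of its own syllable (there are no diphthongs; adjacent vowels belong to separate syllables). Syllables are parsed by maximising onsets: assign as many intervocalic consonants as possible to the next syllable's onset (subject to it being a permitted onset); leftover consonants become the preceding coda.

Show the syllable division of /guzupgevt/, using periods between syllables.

The vowels are u, u, e — 3 nuclei, so 3 syllables.
/u…u/ gap (V1→V2): /z/ → onset of the next syllable (single consonants are always licit onsets).
/u…e/ gap (V2→V3): /pg/ — longest licit onset from the right is /g/, leaving /p/ as coda.

gu.zup.gevt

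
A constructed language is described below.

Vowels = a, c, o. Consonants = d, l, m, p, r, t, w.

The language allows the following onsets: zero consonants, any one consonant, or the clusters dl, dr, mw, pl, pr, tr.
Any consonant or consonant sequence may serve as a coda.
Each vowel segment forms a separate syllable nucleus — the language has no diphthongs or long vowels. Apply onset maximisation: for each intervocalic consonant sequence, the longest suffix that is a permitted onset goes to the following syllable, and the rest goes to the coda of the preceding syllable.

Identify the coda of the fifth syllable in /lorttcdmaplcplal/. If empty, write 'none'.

Nuclei (vowels): o, c, a, c, a → 5 syllables.
/o…c/ gap (V1→V2): /rtt/ splits as /rt/ + /t/ (/t/ is the longest suffix that is a licit onset).
/c…a/ gap (V2→V3): /dm/; trying suffixes from longest down, /m/ is the first permitted one, so coda /d/ | onset /m/.
/a…c/ gap (V3→V4): cluster /pl/ — /pl/ is itself a permitted onset, so the whole cluster goes right; preceding coda = ∅.
/c…a/ gap (V4→V5): /pl/ — entire cluster is a permitted onset → onset /pl/, coda ∅.
Syllabification: lort.tcd.ma.plc.plal.
Syllable 5 is /plal/: onset /pl/, nucleus /a/, coda /l/.

l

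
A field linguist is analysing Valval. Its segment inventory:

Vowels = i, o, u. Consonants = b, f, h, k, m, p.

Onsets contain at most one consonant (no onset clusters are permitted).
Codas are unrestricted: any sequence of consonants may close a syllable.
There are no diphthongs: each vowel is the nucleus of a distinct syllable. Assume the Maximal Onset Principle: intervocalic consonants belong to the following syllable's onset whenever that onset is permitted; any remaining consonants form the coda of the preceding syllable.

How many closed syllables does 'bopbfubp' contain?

Vowels present: o, u; each is a nucleus, giving 2 syllables.
Between /o/ (V1) and /u/ (V2): /pbf/ — longest licit onset from the right is /f/, leaving /pb/ as coda.
So the parse is bopb.fubp.
Classifying each syllable: /bopb/ (closed), /fubp/ (closed).
Closed syllables: 2.

2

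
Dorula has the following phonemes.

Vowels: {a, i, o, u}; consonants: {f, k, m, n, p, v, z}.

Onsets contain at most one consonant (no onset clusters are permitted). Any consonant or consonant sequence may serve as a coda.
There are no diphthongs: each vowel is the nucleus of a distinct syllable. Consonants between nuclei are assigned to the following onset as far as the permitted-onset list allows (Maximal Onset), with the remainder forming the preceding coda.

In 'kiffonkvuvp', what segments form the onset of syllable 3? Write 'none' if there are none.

v

Nuclei (vowels): i, o, u → 3 syllables.
Between /i/ (V1) and /o/ (V2): cluster /ff/ — the longest permitted-onset suffix is /f/; onset = /f/, preceding coda = /f/.
Between /o/ (V2) and /u/ (V3): /nkv/; trying suffixes from longest down, /v/ is the first permitted one, so coda /nk/ | onset /v/.
Result: kif.fonk.vuvp.
Syllable 3 is /vuvp/: onset /v/, nucleus /u/, coda /vp/.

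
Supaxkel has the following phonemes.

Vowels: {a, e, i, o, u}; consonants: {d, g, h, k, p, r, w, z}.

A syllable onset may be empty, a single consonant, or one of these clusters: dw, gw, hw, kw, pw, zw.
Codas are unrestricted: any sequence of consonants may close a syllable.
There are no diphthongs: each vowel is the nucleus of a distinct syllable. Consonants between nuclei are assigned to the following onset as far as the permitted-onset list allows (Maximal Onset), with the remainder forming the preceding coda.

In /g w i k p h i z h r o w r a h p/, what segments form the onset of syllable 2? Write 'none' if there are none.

h

Nuclei (vowels): i, i, o, a → 4 syllables.
σ1/σ2 boundary: /kph/ splits as /kp/ + /h/ (/h/ is the longest suffix that is a licit onset).
σ2/σ3 boundary: /zhr/; trying suffixes from longest down, /r/ is the first permitted one, so coda /zh/ | onset /r/.
σ3/σ4 boundary: cluster /wr/ — the longest permitted-onset suffix is /r/; onset = /r/, preceding coda = /w/.
Result: gwikp.hizh.row.rahp.
Syllable 2 is /hizh/: onset /h/, nucleus /i/, coda /zh/.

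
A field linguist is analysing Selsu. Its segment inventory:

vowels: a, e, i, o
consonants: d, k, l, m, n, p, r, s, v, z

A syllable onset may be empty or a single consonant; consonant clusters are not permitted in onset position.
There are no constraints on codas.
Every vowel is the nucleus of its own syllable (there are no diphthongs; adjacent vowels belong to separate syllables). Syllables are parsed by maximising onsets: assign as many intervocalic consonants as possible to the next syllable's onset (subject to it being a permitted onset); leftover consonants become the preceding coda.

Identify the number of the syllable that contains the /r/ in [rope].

The vowels are o, e — 2 nuclei, so 2 syllables.
σ1/σ2 boundary: just /p/ — single C goes to the following onset.
Result: ro.pe.
The /r/ is in the onset of syllable 1 (/ro/).

1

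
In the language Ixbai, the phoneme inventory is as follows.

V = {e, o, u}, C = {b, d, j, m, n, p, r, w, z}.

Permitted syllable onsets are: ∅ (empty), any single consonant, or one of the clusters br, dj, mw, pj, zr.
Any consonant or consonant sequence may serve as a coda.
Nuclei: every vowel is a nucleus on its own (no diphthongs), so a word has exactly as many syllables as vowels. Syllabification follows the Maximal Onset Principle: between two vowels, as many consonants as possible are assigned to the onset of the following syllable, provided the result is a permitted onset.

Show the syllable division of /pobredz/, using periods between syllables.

The vowels are o, e — 2 nuclei, so 2 syllables.
/o…e/ gap (V1→V2): cluster /br/ — /br/ is itself a permitted onset, so the whole cluster goes right; preceding coda = ∅.

po.bredz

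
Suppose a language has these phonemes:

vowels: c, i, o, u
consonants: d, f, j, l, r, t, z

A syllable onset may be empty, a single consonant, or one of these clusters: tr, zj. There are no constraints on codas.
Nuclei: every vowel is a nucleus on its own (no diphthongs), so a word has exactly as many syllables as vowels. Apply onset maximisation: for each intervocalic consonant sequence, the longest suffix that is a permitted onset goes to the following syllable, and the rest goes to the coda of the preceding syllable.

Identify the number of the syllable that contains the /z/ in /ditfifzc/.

3

The vowels are i, i, c — 3 nuclei, so 3 syllables.
σ1/σ2 boundary: /tf/ splits as /t/ + /f/ (/f/ is the longest suffix that is a licit onset).
σ2/σ3 boundary: /fz/; trying suffixes from longest down, /z/ is the first permitted one, so coda /f/ | onset /z/.
So the parse is dit.fif.zc.
The /z/ is in the onset of syllable 3 (/zc/).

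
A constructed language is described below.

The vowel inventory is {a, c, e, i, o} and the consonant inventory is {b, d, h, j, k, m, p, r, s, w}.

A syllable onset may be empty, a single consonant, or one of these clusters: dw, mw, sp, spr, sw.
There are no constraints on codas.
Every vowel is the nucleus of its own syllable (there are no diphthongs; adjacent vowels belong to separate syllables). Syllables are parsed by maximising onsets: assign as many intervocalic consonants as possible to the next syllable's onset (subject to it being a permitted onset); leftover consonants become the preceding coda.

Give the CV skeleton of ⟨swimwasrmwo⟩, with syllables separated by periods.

CCV.CCVCC.CCV

Vowels present: i, a, o; each is a nucleus, giving 3 syllables.
σ1/σ2 boundary: /mw/ is a licit onset in full, so it all attaches to the next syllable.
σ2/σ3 boundary: /srmw/; trying suffixes from longest down, /mw/ is the first permitted one, so coda /sr/ | onset /mw/.
So the parse is swi.mwasr.mwo.
Mapping each syllable to C/V: /swi/ → CCV, /mwasr/ → CCVCC, /mwo/ → CCV.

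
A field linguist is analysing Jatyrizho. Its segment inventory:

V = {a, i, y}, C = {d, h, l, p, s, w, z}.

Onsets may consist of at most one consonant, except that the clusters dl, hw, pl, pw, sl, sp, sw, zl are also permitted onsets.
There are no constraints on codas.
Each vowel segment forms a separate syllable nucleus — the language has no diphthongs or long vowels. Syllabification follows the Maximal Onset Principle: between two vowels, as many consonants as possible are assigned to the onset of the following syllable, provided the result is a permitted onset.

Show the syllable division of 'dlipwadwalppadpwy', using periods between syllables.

dli.pwad.walp.pad.pwy

Vowels present: i, a, a, a, y; each is a nucleus, giving 5 syllables.
/i…a/ gap (V1→V2): /pw/ — entire cluster is a permitted onset → onset /pw/, coda ∅.
/a…a/ gap (V2→V3): /dw/ splits as /d/ + /w/ (/w/ is the longest suffix that is a licit onset).
/a…a/ gap (V3→V4): cluster /lpp/ — the longest permitted-onset suffix is /p/; onset = /p/, preceding coda = /lp/.
/a…y/ gap (V4→V5): /dpw/ splits as /d/ + /pw/ (/pw/ is the longest suffix that is a licit onset).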